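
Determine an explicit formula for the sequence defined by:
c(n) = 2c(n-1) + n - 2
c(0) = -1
First-order linear with linear forcing.
Homogeneous solution: c_h(n) = A·(2)^n.
Try particular c_p(n) = pn + q. Substituting:
  pn + q = 2(p(n-1) + q) + n - 2.
Matching the n-coefficient: p = 2p + 1 ⇒ p = -1.
Matching constants: q = -2p + 2q - 2 ⇒ q = 0.
General: c(n) = A·(2)^n - n + 0.
Apply c(0) = -1: A + 0 = -1 ⇒ A = -1.
So c(n) = - 2^{n} - n.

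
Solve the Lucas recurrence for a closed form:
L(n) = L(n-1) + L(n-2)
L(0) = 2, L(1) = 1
This is the Lucas sequence.
Characteristic equation: x² - x - 1 = 0; roots r₁ = \frac{1}{2} + \frac{\sqrt{5}}{2}, r₂ = \frac{1}{2} - \frac{\sqrt{5}}{2}.
General: L(n) = A·r₁^n + B·r₂^n. Solving with L(0)=2, L(1)=1 gives A = 1, B = 1.
So L(n) = 2^{- n} \left(\left(1 - \sqrt{5}\right)^{n} + \left(1 + \sqrt{5}\right)^{n}\right).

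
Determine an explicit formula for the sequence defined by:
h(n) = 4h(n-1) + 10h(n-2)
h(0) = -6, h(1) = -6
Characteristic equation: x² - 4x - 10 = 0.
Discriminant Δ = (4)² + 4·(10) = 56.
Roots r₁,₂ = (4 ± √56)/2, so r₁ = 2 + \sqrt{14}, r₂ = 2 - \sqrt{14}.
General solution: h(n) = A·r₁^n + B·r₂^n.
From the initial conditions, A + B = -6 and r₁A + r₂B = -6.
Since r₁ - r₂ = √56: A = (-6 - (-6)r₂)/√56 = -3 + \frac{3 \sqrt{14}}{14}, and B = -6 - A = -3 - \frac{3 \sqrt{14}}{14}.
So h(n) = \left(-3 + \frac{3 \sqrt{14}}{14}\right)\left(2 + \sqrt{14}\right)^n + \left(-3 - \frac{3 \sqrt{14}}{14}\right)\left(2 - \sqrt{14}\right)^n.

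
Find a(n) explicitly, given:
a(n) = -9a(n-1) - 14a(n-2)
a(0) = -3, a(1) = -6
Characteristic equation: x² + 9x + 14 = 0, which factors as (x - (-2))(x - (-7)) = 0.
Roots r₁ = -2, r₂ = -7 (distinct).
General solution: a(n) = A·(-2)^n + B·(-7)^n.
From a(0) = -3: A + B = -3.
From a(1) = -6: -2A - 7B = -6.
Solving: A = - \frac{27}{5}, B = \frac{12}{5}.
So a(n) = - \frac{27 \left(-2\right)^{n}}{5} + \frac{12 \left(-7\right)^{n}}{5}.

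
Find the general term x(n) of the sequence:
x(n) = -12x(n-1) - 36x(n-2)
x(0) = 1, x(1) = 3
Characteristic equation: x² + 12x + 36 = 0, which is (x - (-6))².
Repeated root r = -6.
General solution: x(n) = (A + Bn)·(-6)^n.
From x(0) = 1: A = 1.
From x(1) = 3: (A + B)·(-6) = 3 ⇒ B = - \frac{3}{2}.
So x(n) = \left(1 - \frac{3 n}{2}\right) \cdot (-6)^n.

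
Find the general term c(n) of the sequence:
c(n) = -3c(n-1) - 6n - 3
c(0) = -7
First-order linear with linear forcing.
Homogeneous solution: c_h(n) = A·(-3)^n.
Try particular c_p(n) = pn + q. Substituting:
  pn + q = -3(p(n-1) + q) - 6n - 3.
Matching the n-coefficient: p = -3p - 6 ⇒ p = - \frac{3}{2}.
Matching constants: q = 3p - 3q - 3 ⇒ q = - \frac{15}{8}.
General: c(n) = A·(-3)^n - \frac{3 n}{2} - \frac{15}{8}.
Apply c(0) = -7: A - \frac{15}{8} = -7 ⇒ A = - \frac{41}{8}.
So c(n) = - \frac{41 \left(-3\right)^{n}}{8} - \frac{3 n}{2} - \frac{15}{8}.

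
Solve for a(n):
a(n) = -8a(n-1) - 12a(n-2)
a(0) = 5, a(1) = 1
Characteristic equation: x² + 8x + 12 = 0, which factors as (x - (-6))(x - (-2)) = 0.
Roots r₁ = -6, r₂ = -2 (distinct).
General solution: a(n) = A·(-6)^n + B·(-2)^n.
From a(0) = 5: A + B = 5.
From a(1) = 1: -6A - 2B = 1.
Solving: A = - \frac{11}{4}, B = \frac{31}{4}.
So a(n) = \frac{31 \left(-2\right)^{n}}{4} - \frac{11 \left(-6\right)^{n}}{4}.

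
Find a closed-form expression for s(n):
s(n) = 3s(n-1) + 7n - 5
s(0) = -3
First-order linear with linear forcing.
Homogeneous solution: s_h(n) = A·(3)^n.
Try particular s_p(n) = pn + q. Substituting:
  pn + q = 3(p(n-1) + q) + 7n - 5.
Matching the n-coefficient: p = 3p + 7 ⇒ p = - \frac{7}{2}.
Matching constants: q = -3p + 3q - 5 ⇒ q = - \frac{11}{4}.
General: s(n) = A·(3)^n - \frac{7 n}{2} - \frac{11}{4}.
Apply s(0) = -3: A - \frac{11}{4} = -3 ⇒ A = - \frac{1}{4}.
So s(n) = - \frac{3^{n}}{4} - \frac{7 n}{2} - \frac{11}{4}.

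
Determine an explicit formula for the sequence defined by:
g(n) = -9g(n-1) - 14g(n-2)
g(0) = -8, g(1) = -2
Characteristic equation: x² + 9x + 14 = 0, which factors as (x - (-7))(x - (-2)) = 0.
Roots r₁ = -7, r₂ = -2 (distinct).
General solution: g(n) = A·(-7)^n + B·(-2)^n.
From g(0) = -8: A + B = -8.
From g(1) = -2: -7A - 2B = -2.
Solving: A = \frac{18}{5}, B = - \frac{58}{5}.
So g(n) = - \frac{58 \left(-2\right)^{n}}{5} + \frac{18 \left(-7\right)^{n}}{5}.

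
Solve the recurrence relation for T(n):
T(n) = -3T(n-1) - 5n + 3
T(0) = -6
First-order linear with linear forcing.
Homogeneous solution: T_h(n) = A·(-3)^n.
Try particular T_p(n) = pn + q. Substituting:
  pn + q = -3(p(n-1) + q) - 5n + 3.
Matching the n-coefficient: p = -3p - 5 ⇒ p = - \frac{5}{4}.
Matching constants: q = 3p - 3q + 3 ⇒ q = - \frac{3}{16}.
General: T(n) = A·(-3)^n - \frac{5 n}{4} - \frac{3}{16}.
Apply T(0) = -6: A - \frac{3}{16} = -6 ⇒ A = - \frac{93}{16}.
So T(n) = - \frac{93 \left(-3\right)^{n}}{16} - \frac{5 n}{4} - \frac{3}{16}.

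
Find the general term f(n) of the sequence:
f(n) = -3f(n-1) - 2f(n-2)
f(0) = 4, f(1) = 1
Characteristic equation: x² + 3x + 2 = 0, which factors as (x - (-2))(x - (-1)) = 0.
Roots r₁ = -2, r₂ = -1 (distinct).
General solution: f(n) = A·(-2)^n + B·(-1)^n.
From f(0) = 4: A + B = 4.
From f(1) = 1: -2A - B = 1.
Solving: A = -5, B = 9.
So f(n) = 9 \left(-1\right)^{n} - 5 \left(-2\right)^{n}.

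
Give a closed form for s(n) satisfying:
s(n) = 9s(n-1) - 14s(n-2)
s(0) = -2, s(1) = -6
Characteristic equation: x² - 9x + 14 = 0, which factors as (x - (7))(x - (2)) = 0.
Roots r₁ = 7, r₂ = 2 (distinct).
General solution: s(n) = A·(7)^n + B·(2)^n.
From s(0) = -2: A + B = -2.
From s(1) = -6: 7A + 2B = -6.
Solving: A = - \frac{2}{5}, B = - \frac{8}{5}.
So s(n) = - \frac{8 \cdot 2^{n}}{5} - \frac{2 \cdot 7^{n}}{5}.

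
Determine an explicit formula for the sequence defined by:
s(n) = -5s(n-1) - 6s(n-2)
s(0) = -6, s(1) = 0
Characteristic equation: x² + 5x + 6 = 0, which factors as (x - (-2))(x - (-3)) = 0.
Roots r₁ = -2, r₂ = -3 (distinct).
General solution: s(n) = A·(-2)^n + B·(-3)^n.
From s(0) = -6: A + B = -6.
From s(1) = 0: -2A - 3B = 0.
Solving: A = -18, B = 12.
So s(n) = - 18 \left(-2\right)^{n} + 12 \left(-3\right)^{n}.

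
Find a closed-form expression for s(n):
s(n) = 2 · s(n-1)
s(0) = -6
Pure geometric recurrence with ratio 2.
By induction s(n) = s(0) · (2)^n = - 6 \cdot 2^{n}.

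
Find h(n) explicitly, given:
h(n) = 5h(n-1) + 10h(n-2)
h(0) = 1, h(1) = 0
Characteristic equation: x² - 5x - 10 = 0.
Discriminant Δ = (5)² + 4·(10) = 65.
Roots r₁,₂ = (5 ± √65)/2, so r₁ = \frac{5}{2} + \frac{\sqrt{65}}{2}, r₂ = \frac{5}{2} - \frac{\sqrt{65}}{2}.
General solution: h(n) = A·r₁^n + B·r₂^n.
From the initial conditions, A + B = 1 and r₁A + r₂B = 0.
Since r₁ - r₂ = √65: A = (0 - (1)r₂)/√65 = \frac{1}{2} - \frac{\sqrt{65}}{26}, and B = 1 - A = \frac{\sqrt{65}}{26} + \frac{1}{2}.
So h(n) = \left(\frac{1}{2} - \frac{\sqrt{65}}{26}\right)\left(\frac{5}{2} + \frac{\sqrt{65}}{2}\right)^n + \left(\frac{\sqrt{65}}{26} + \frac{1}{2}\right)\left(\frac{5}{2} - \frac{\sqrt{65}}{2}\right)^n.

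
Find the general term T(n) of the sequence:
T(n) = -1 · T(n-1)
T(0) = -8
Pure geometric recurrence with ratio -1.
By induction T(n) = T(0) · (-1)^n = - 8 \left(-1\right)^{n}.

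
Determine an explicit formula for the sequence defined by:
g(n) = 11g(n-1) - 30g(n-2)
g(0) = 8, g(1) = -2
Characteristic equation: x² - 11x + 30 = 0, which factors as (x - (5))(x - (6)) = 0.
Roots r₁ = 5, r₂ = 6 (distinct).
General solution: g(n) = A·(5)^n + B·(6)^n.
From g(0) = 8: A + B = 8.
From g(1) = -2: 5A + 6B = -2.
Solving: A = 50, B = -42.
So g(n) = 50 \cdot 5^{n} - 42 \cdot 6^{n}.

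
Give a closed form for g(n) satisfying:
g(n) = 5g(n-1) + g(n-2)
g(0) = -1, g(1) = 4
Characteristic equation: x² - 5x - 1 = 0.
Discriminant Δ = (5)² + 4·(1) = 29.
Roots r₁,₂ = (5 ± √29)/2, so r₁ = \frac{5}{2} + \frac{\sqrt{29}}{2}, r₂ = \frac{5}{2} - \frac{\sqrt{29}}{2}.
General solution: g(n) = A·r₁^n + B·r₂^n.
From the initial conditions, A + B = -1 and r₁A + r₂B = 4.
Since r₁ - r₂ = √29: A = (4 - (-1)r₂)/√29 = - \frac{1}{2} + \frac{13 \sqrt{29}}{58}, and B = -1 - A = - \frac{13 \sqrt{29}}{58} - \frac{1}{2}.
So g(n) = \left(- \frac{1}{2} + \frac{13 \sqrt{29}}{58}\right)\left(\frac{5}{2} + \frac{\sqrt{29}}{2}\right)^n + \left(- \frac{13 \sqrt{29}}{58} - \frac{1}{2}\right)\left(\frac{5}{2} - \frac{\sqrt{29}}{2}\right)^n.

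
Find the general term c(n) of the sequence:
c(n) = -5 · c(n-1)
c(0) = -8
Pure geometric recurrence with ratio -5.
By induction c(n) = c(0) · (-5)^n = - 8 \left(-5\right)^{n}.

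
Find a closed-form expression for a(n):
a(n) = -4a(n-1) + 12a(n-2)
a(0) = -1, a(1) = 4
Characteristic equation: x² + 4x - 12 = 0, which factors as (x - (-6))(x - (2)) = 0.
Roots r₁ = -6, r₂ = 2 (distinct).
General solution: a(n) = A·(-6)^n + B·(2)^n.
From a(0) = -1: A + B = -1.
From a(1) = 4: -6A + 2B = 4.
Solving: A = - \frac{3}{4}, B = - \frac{1}{4}.
So a(n) = - \frac{3 \left(-6\right)^{n}}{4} - \frac{2^{n}}{4}.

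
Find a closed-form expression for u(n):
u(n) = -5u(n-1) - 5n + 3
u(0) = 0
First-order linear with linear forcing.
Homogeneous solution: u_h(n) = A·(-5)^n.
Try particular u_p(n) = pn + q. Substituting:
  pn + q = -5(p(n-1) + q) - 5n + 3.
Matching the n-coefficient: p = -5p - 5 ⇒ p = - \frac{5}{6}.
Matching constants: q = 5p - 5q + 3 ⇒ q = - \frac{7}{36}.
General: u(n) = A·(-5)^n - \frac{5 n}{6} - \frac{7}{36}.
Apply u(0) = 0: A - \frac{7}{36} = 0 ⇒ A = \frac{7}{36}.
So u(n) = \frac{7 \left(-5\right)^{n}}{36} - \frac{5 n}{6} - \frac{7}{36}.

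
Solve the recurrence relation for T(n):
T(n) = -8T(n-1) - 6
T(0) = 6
First-order linear non-homogeneous.
Homogeneous solution: T_h(n) = A·(-8)^n.
Try constant particular solution T_p = K: K = -8K - 6 ⇒ K = - \frac{2}{3}.
General: T(n) = A·(-8)^n - \frac{2}{3}.
Apply T(0) = 6: A - \frac{2}{3} = 6 ⇒ A = \frac{20}{3}.
So T(n) = \frac{20 \left(-8\right)^{n}}{3} - \frac{2}{3}.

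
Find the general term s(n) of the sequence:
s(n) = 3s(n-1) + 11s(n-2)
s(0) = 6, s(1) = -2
Characteristic equation: x² - 3x - 11 = 0.
Discriminant Δ = (3)² + 4·(11) = 53.
Roots r₁,₂ = (3 ± √53)/2, so r₁ = \frac{3}{2} + \frac{\sqrt{53}}{2}, r₂ = \frac{3}{2} - \frac{\sqrt{53}}{2}.
General solution: s(n) = A·r₁^n + B·r₂^n.
From the initial conditions, A + B = 6 and r₁A + r₂B = -2.
Since r₁ - r₂ = √53: A = (-2 - (6)r₂)/√53 = 3 - \frac{11 \sqrt{53}}{53}, and B = 6 - A = \frac{11 \sqrt{53}}{53} + 3.
So s(n) = \left(3 - \frac{11 \sqrt{53}}{53}\right)\left(\frac{3}{2} + \frac{\sqrt{53}}{2}\right)^n + \left(\frac{11 \sqrt{53}}{53} + 3\right)\left(\frac{3}{2} - \frac{\sqrt{53}}{2}\right)^n.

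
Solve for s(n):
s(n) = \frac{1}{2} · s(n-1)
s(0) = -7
Pure geometric recurrence with ratio \frac{1}{2}.
By induction s(n) = s(0) · (\frac{1}{2})^n = - 7 \cdot 2^{- n}.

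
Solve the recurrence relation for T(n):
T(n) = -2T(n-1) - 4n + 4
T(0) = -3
First-order linear with linear forcing.
Homogeneous solution: T_h(n) = A·(-2)^n.
Try particular T_p(n) = pn + q. Substituting:
  pn + q = -2(p(n-1) + q) - 4n + 4.
Matching the n-coefficient: p = -2p - 4 ⇒ p = - \frac{4}{3}.
Matching constants: q = 2p - 2q + 4 ⇒ q = \frac{4}{9}.
General: T(n) = A·(-2)^n - \frac{4 n}{3} + \frac{4}{9}.
Apply T(0) = -3: A + \frac{4}{9} = -3 ⇒ A = - \frac{31}{9}.
So T(n) = - \frac{31 \left(-2\right)^{n}}{9} - \frac{4 n}{3} + \frac{4}{9}.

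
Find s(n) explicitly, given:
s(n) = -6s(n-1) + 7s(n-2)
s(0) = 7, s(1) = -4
Characteristic equation: x² + 6x - 7 = 0, which factors as (x - (1))(x - (-7)) = 0.
Roots r₁ = 1, r₂ = -7 (distinct).
General solution: s(n) = A·(1)^n + B·(-7)^n.
From s(0) = 7: A + B = 7.
From s(1) = -4: A - 7B = -4.
Solving: A = \frac{45}{8}, B = \frac{11}{8}.
So s(n) = \frac{11 \left(-7\right)^{n}}{8} + \frac{45}{8}.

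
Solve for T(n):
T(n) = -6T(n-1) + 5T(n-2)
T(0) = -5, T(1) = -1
Characteristic equation: x² + 6x - 5 = 0.
Discriminant Δ = (-6)² + 4·(5) = 56.
Roots r₁,₂ = (-6 ± √56)/2, so r₁ = -3 + \sqrt{14}, r₂ = - \sqrt{14} - 3.
General solution: T(n) = A·r₁^n + B·r₂^n.
From the initial conditions, A + B = -5 and r₁A + r₂B = -1.
Since r₁ - r₂ = √56: A = (-1 - (-5)r₂)/√56 = - \frac{5}{2} - \frac{4 \sqrt{14}}{7}, and B = -5 - A = - \frac{5}{2} + \frac{4 \sqrt{14}}{7}.
So T(n) = \left(- \frac{5}{2} - \frac{4 \sqrt{14}}{7}\right)\left(-3 + \sqrt{14}\right)^n + \left(- \frac{5}{2} + \frac{4 \sqrt{14}}{7}\right)\left(- \sqrt{14} - 3\right)^n.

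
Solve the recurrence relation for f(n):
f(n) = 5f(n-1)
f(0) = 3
This is a homogeneous first-order recurrence with ratio 5.
By induction f(n) = f(0) · (5)^n = 3 \cdot 5^{n}.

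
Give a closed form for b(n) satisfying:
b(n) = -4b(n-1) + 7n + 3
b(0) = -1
First-order linear with linear forcing.
Homogeneous solution: b_h(n) = A·(-4)^n.
Try particular b_p(n) = pn + q. Substituting:
  pn + q = -4(p(n-1) + q) + 7n + 3.
Matching the n-coefficient: p = -4p + 7 ⇒ p = \frac{7}{5}.
Matching constants: q = 4p - 4q + 3 ⇒ q = \frac{43}{25}.
General: b(n) = A·(-4)^n + \frac{7 n}{5} + \frac{43}{25}.
Apply b(0) = -1: A + \frac{43}{25} = -1 ⇒ A = - \frac{68}{25}.
So b(n) = - \frac{68 \left(-4\right)^{n}}{25} + \frac{7 n}{5} + \frac{43}{25}.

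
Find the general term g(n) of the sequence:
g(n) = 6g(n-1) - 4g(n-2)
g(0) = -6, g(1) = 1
Characteristic equation: x² - 6x + 4 = 0.
Discriminant Δ = (6)² + 4·(-4) = 20.
Roots r₁,₂ = (6 ± √20)/2, so r₁ = \sqrt{5} + 3, r₂ = 3 - \sqrt{5}.
General solution: g(n) = A·r₁^n + B·r₂^n.
From the initial conditions, A + B = -6 and r₁A + r₂B = 1.
Since r₁ - r₂ = √20: A = (1 - (-6)r₂)/√20 = -3 + \frac{19 \sqrt{5}}{10}, and B = -6 - A = - \frac{19 \sqrt{5}}{10} - 3.
So g(n) = \left(-3 + \frac{19 \sqrt{5}}{10}\right)\left(\sqrt{5} + 3\right)^n + \left(- \frac{19 \sqrt{5}}{10} - 3\right)\left(3 - \sqrt{5}\right)^n.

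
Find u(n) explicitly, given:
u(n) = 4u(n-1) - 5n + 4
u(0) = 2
First-order linear with linear forcing.
Homogeneous solution: u_h(n) = A·(4)^n.
Try particular u_p(n) = pn + q. Substituting:
  pn + q = 4(p(n-1) + q) - 5n + 4.
Matching the n-coefficient: p = 4p - 5 ⇒ p = \frac{5}{3}.
Matching constants: q = -4p + 4q + 4 ⇒ q = \frac{8}{9}.
General: u(n) = A·(4)^n + \frac{5 n}{3} + \frac{8}{9}.
Apply u(0) = 2: A + \frac{8}{9} = 2 ⇒ A = \frac{10}{9}.
So u(n) = \frac{10 \cdot 4^{n}}{9} + \frac{5 n}{3} + \frac{8}{9}.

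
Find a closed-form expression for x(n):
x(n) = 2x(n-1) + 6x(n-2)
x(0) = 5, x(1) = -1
Characteristic equation: x² - 2x - 6 = 0.
Discriminant Δ = (2)² + 4·(6) = 28.
Roots r₁,₂ = (2 ± √28)/2, so r₁ = 1 + \sqrt{7}, r₂ = 1 - \sqrt{7}.
General solution: x(n) = A·r₁^n + B·r₂^n.
From the initial conditions, A + B = 5 and r₁A + r₂B = -1.
Since r₁ - r₂ = √28: A = (-1 - (5)r₂)/√28 = \frac{5}{2} - \frac{3 \sqrt{7}}{7}, and B = 5 - A = \frac{3 \sqrt{7}}{7} + \frac{5}{2}.
So x(n) = \left(\frac{5}{2} - \frac{3 \sqrt{7}}{7}\right)\left(1 + \sqrt{7}\right)^n + \left(\frac{3 \sqrt{7}}{7} + \frac{5}{2}\right)\left(1 - \sqrt{7}\right)^n.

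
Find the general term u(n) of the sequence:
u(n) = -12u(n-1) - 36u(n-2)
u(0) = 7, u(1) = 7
Characteristic equation: x² + 12x + 36 = 0, which is (x - (-6))².
Repeated root r = -6.
General solution: u(n) = (A + Bn)·(-6)^n.
From u(0) = 7: A = 7.
From u(1) = 7: (A + B)·(-6) = 7 ⇒ B = - \frac{49}{6}.
So u(n) = \left(7 - \frac{49 n}{6}\right) \cdot (-6)^n.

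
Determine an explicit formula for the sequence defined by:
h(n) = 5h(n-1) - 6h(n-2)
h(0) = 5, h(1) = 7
Characteristic equation: x² - 5x + 6 = 0, which factors as (x - (2))(x - (3)) = 0.
Roots r₁ = 2, r₂ = 3 (distinct).
General solution: h(n) = A·(2)^n + B·(3)^n.
From h(0) = 5: A + B = 5.
From h(1) = 7: 2A + 3B = 7.
Solving: A = 8, B = -3.
So h(n) = 8 \cdot 2^{n} - 3 \cdot 3^{n}.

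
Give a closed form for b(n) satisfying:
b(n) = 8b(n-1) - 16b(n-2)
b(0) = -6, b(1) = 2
Characteristic equation: x² - 8x + 16 = 0, which is (x - (4))².
Repeated root r = 4.
General solution: b(n) = (A + Bn)·(4)^n.
From b(0) = -6: A = -6.
From b(1) = 2: (A + B)·(4) = 2 ⇒ B = \frac{13}{2}.
So b(n) = \left(\frac{13 n}{2} - 6\right) \cdot (4)^n.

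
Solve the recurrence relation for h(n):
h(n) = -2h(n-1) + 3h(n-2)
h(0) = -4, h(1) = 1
Characteristic equation: x² + 2x - 3 = 0, which factors as (x - (1))(x - (-3)) = 0.
Roots r₁ = 1, r₂ = -3 (distinct).
General solution: h(n) = A·(1)^n + B·(-3)^n.
From h(0) = -4: A + B = -4.
From h(1) = 1: A - 3B = 1.
Solving: A = - \frac{11}{4}, B = - \frac{5}{4}.
So h(n) = - \frac{5 \left(-3\right)^{n}}{4} - \frac{11}{4}.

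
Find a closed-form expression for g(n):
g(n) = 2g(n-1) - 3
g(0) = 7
First-order linear non-homogeneous.
Homogeneous solution: g_h(n) = A·(2)^n.
Try constant particular solution g_p = K: K = 2K - 3 ⇒ K = 3.
General: g(n) = A·(2)^n + 3.
Apply g(0) = 7: A + 3 = 7 ⇒ A = 4.
So g(n) = 4 \cdot 2^{n} + 3.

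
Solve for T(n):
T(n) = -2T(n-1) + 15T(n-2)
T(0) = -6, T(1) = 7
Characteristic equation: x² + 2x - 15 = 0, which factors as (x - (3))(x - (-5)) = 0.
Roots r₁ = 3, r₂ = -5 (distinct).
General solution: T(n) = A·(3)^n + B·(-5)^n.
From T(0) = -6: A + B = -6.
From T(1) = 7: 3A - 5B = 7.
Solving: A = - \frac{23}{8}, B = - \frac{25}{8}.
So T(n) = - \frac{25 \left(-5\right)^{n}}{8} - \frac{23 \cdot 3^{n}}{8}.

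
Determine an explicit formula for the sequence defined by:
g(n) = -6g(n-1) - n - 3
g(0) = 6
First-order linear with linear forcing.
Homogeneous solution: g_h(n) = A·(-6)^n.
Try particular g_p(n) = pn + q. Substituting:
  pn + q = -6(p(n-1) + q) - n - 3.
Matching the n-coefficient: p = -6p - 1 ⇒ p = - \frac{1}{7}.
Matching constants: q = 6p - 6q - 3 ⇒ q = - \frac{27}{49}.
General: g(n) = A·(-6)^n - \frac{n}{7} - \frac{27}{49}.
Apply g(0) = 6: A - \frac{27}{49} = 6 ⇒ A = \frac{321}{49}.
So g(n) = \frac{321 \left(-6\right)^{n}}{49} - \frac{n}{7} - \frac{27}{49}.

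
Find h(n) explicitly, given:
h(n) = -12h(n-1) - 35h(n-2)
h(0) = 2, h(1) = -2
Characteristic equation: x² + 12x + 35 = 0, which factors as (x - (-5))(x - (-7)) = 0.
Roots r₁ = -5, r₂ = -7 (distinct).
General solution: h(n) = A·(-5)^n + B·(-7)^n.
From h(0) = 2: A + B = 2.
From h(1) = -2: -5A - 7B = -2.
Solving: A = 6, B = -4.
So h(n) = 6 \left(-5\right)^{n} - 4 \left(-7\right)^{n}.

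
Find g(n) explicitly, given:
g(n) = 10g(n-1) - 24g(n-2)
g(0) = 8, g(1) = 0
Characteristic equation: x² - 10x + 24 = 0, which factors as (x - (6))(x - (4)) = 0.
Roots r₁ = 6, r₂ = 4 (distinct).
General solution: g(n) = A·(6)^n + B·(4)^n.
From g(0) = 8: A + B = 8.
From g(1) = 0: 6A + 4B = 0.
Solving: A = -16, B = 24.
So g(n) = 24 \cdot 4^{n} - 16 \cdot 6^{n}.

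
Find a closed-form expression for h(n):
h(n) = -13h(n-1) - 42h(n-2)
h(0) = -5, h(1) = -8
Characteristic equation: x² + 13x + 42 = 0, which factors as (x - (-7))(x - (-6)) = 0.
Roots r₁ = -7, r₂ = -6 (distinct).
General solution: h(n) = A·(-7)^n + B·(-6)^n.
From h(0) = -5: A + B = -5.
From h(1) = -8: -7A - 6B = -8.
Solving: A = 38, B = -43.
So h(n) = - 43 \left(-6\right)^{n} + 38 \left(-7\right)^{n}.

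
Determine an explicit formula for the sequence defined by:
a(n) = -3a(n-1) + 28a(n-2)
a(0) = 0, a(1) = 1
Characteristic equation: x² + 3x - 28 = 0, which factors as (x - (-7))(x - (4)) = 0.
Roots r₁ = -7, r₂ = 4 (distinct).
General solution: a(n) = A·(-7)^n + B·(4)^n.
From a(0) = 0: A + B = 0.
From a(1) = 1: -7A + 4B = 1.
Solving: A = - \frac{1}{11}, B = \frac{1}{11}.
So a(n) = - \frac{\left(-7\right)^{n}}{11} + \frac{4^{n}}{11}.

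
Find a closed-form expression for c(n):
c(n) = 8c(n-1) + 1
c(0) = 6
First-order linear non-homogeneous.
Homogeneous solution: c_h(n) = A·(8)^n.
Try constant particular solution c_p = K: K = 8K + 1 ⇒ K = - \frac{1}{7}.
General: c(n) = A·(8)^n - \frac{1}{7}.
Apply c(0) = 6: A - \frac{1}{7} = 6 ⇒ A = \frac{43}{7}.
So c(n) = \frac{43 \cdot 8^{n}}{7} - \frac{1}{7}.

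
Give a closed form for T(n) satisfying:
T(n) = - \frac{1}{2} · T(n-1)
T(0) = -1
Pure geometric recurrence with ratio - \frac{1}{2}.
By induction T(n) = T(0) · (- \frac{1}{2})^n = - \left(- \frac{1}{2}\right)^{n}.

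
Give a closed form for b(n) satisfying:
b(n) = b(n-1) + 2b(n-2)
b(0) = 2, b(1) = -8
Characteristic equation: x² - x - 2 = 0, which factors as (x - (2))(x - (-1)) = 0.
Roots r₁ = 2, r₂ = -1 (distinct).
General solution: b(n) = A·(2)^n + B·(-1)^n.
From b(0) = 2: A + B = 2.
From b(1) = -8: 2A - B = -8.
Solving: A = -2, B = 4.
So b(n) = 4 \left(-1\right)^{n} - 2 \cdot 2^{n}.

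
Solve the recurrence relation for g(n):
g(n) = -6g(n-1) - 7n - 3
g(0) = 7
First-order linear with linear forcing.
Homogeneous solution: g_h(n) = A·(-6)^n.
Try particular g_p(n) = pn + q. Substituting:
  pn + q = -6(p(n-1) + q) - 7n - 3.
Matching the n-coefficient: p = -6p - 7 ⇒ p = -1.
Matching constants: q = 6p - 6q - 3 ⇒ q = - \frac{9}{7}.
General: g(n) = A·(-6)^n - n - \frac{9}{7}.
Apply g(0) = 7: A - \frac{9}{7} = 7 ⇒ A = \frac{58}{7}.
So g(n) = \frac{58 \left(-6\right)^{n}}{7} - n - \frac{9}{7}.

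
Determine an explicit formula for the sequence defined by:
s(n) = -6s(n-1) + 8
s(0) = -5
First-order linear non-homogeneous.
Homogeneous solution: s_h(n) = A·(-6)^n.
Try constant particular solution s_p = K: K = -6K + 8 ⇒ K = \frac{8}{7}.
General: s(n) = A·(-6)^n + \frac{8}{7}.
Apply s(0) = -5: A + \frac{8}{7} = -5 ⇒ A = - \frac{43}{7}.
So s(n) = \frac{8}{7} - \frac{43 \left(-6\right)^{n}}{7}.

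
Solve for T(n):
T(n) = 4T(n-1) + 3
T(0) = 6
First-order linear non-homogeneous.
Homogeneous solution: T_h(n) = A·(4)^n.
Try constant particular solution T_p = K: K = 4K + 3 ⇒ K = -1.
General: T(n) = A·(4)^n - 1.
Apply T(0) = 6: A - 1 = 6 ⇒ A = 7.
So T(n) = 7 \cdot 4^{n} - 1.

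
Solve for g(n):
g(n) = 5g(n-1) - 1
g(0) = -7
First-order linear non-homogeneous.
Homogeneous solution: g_h(n) = A·(5)^n.
Try constant particular solution g_p = K: K = 5K - 1 ⇒ K = \frac{1}{4}.
General: g(n) = A·(5)^n + \frac{1}{4}.
Apply g(0) = -7: A + \frac{1}{4} = -7 ⇒ A = - \frac{29}{4}.
So g(n) = \frac{1}{4} - \frac{29 \cdot 5^{n}}{4}.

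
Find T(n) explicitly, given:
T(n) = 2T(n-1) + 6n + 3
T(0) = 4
First-order linear with linear forcing.
Homogeneous solution: T_h(n) = A·(2)^n.
Try particular T_p(n) = pn + q. Substituting:
  pn + q = 2(p(n-1) + q) + 6n + 3.
Matching the n-coefficient: p = 2p + 6 ⇒ p = -6.
Matching constants: q = -2p + 2q + 3 ⇒ q = -15.
General: T(n) = A·(2)^n - 6 n - 15.
Apply T(0) = 4: A - 15 = 4 ⇒ A = 19.
So T(n) = 19 \cdot 2^{n} - 6 n - 15.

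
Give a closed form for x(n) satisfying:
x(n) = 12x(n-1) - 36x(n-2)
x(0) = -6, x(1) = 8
Characteristic equation: x² - 12x + 36 = 0, which is (x - (6))².
Repeated root r = 6.
General solution: x(n) = (A + Bn)·(6)^n.
From x(0) = -6: A = -6.
From x(1) = 8: (A + B)·(6) = 8 ⇒ B = \frac{22}{3}.
So x(n) = \left(\frac{22 n}{3} - 6\right) \cdot (6)^n.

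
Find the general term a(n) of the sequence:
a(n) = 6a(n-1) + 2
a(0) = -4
First-order linear non-homogeneous.
Homogeneous solution: a_h(n) = A·(6)^n.
Try constant particular solution a_p = K: K = 6K + 2 ⇒ K = - \frac{2}{5}.
General: a(n) = A·(6)^n - \frac{2}{5}.
Apply a(0) = -4: A - \frac{2}{5} = -4 ⇒ A = - \frac{18}{5}.
So a(n) = - \frac{18 \cdot 6^{n}}{5} - \frac{2}{5}.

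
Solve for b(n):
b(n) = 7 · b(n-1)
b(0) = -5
Pure geometric recurrence with ratio 7.
By induction b(n) = b(0) · (7)^n = - 5 \cdot 7^{n}.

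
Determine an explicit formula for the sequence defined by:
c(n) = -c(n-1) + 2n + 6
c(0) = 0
First-order linear with linear forcing.
Homogeneous solution: c_h(n) = A·(-1)^n.
Try particular c_p(n) = pn + q. Substituting:
  pn + q = -(p(n-1) + q) + 2n + 6.
Matching the n-coefficient: p = -p + 2 ⇒ p = 1.
Matching constants: q = p - q + 6 ⇒ q = \frac{7}{2}.
General: c(n) = A·(-1)^n + n + \frac{7}{2}.
Apply c(0) = 0: A + \frac{7}{2} = 0 ⇒ A = - \frac{7}{2}.
So c(n) = - \frac{7 \left(-1\right)^{n}}{2} + n + \frac{7}{2}.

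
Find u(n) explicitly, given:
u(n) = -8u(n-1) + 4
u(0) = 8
First-order linear non-homogeneous.
Homogeneous solution: u_h(n) = A·(-8)^n.
Try constant particular solution u_p = K: K = -8K + 4 ⇒ K = \frac{4}{9}.
General: u(n) = A·(-8)^n + \frac{4}{9}.
Apply u(0) = 8: A + \frac{4}{9} = 8 ⇒ A = \frac{68}{9}.
So u(n) = \frac{68 \left(-8\right)^{n}}{9} + \frac{4}{9}.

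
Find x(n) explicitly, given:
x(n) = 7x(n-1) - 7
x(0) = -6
First-order linear non-homogeneous.
Homogeneous solution: x_h(n) = A·(7)^n.
Try constant particular solution x_p = K: K = 7K - 7 ⇒ K = \frac{7}{6}.
General: x(n) = A·(7)^n + \frac{7}{6}.
Apply x(0) = -6: A + \frac{7}{6} = -6 ⇒ A = - \frac{43}{6}.
So x(n) = \frac{7}{6} - \frac{43 \cdot 7^{n}}{6}.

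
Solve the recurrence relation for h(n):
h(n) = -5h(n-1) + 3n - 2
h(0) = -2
First-order linear with linear forcing.
Homogeneous solution: h_h(n) = A·(-5)^n.
Try particular h_p(n) = pn + q. Substituting:
  pn + q = -5(p(n-1) + q) + 3n - 2.
Matching the n-coefficient: p = -5p + 3 ⇒ p = \frac{1}{2}.
Matching constants: q = 5p - 5q - 2 ⇒ q = \frac{1}{12}.
General: h(n) = A·(-5)^n + \frac{n}{2} + \frac{1}{12}.
Apply h(0) = -2: A + \frac{1}{12} = -2 ⇒ A = - \frac{25}{12}.
So h(n) = - \frac{25 \left(-5\right)^{n}}{12} + \frac{n}{2} + \frac{1}{12}.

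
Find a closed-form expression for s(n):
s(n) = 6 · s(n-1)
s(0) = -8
Pure geometric recurrence with ratio 6.
By induction s(n) = s(0) · (6)^n = - 8 \cdot 6^{n}.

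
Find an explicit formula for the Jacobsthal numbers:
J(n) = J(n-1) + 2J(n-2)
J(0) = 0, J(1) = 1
This is the Jacobsthal sequence.
Characteristic equation: x² - x - 2 = 0; roots r₁ = 2, r₂ = -1.
General: J(n) = A·r₁^n + B·r₂^n. Solving with J(0)=0, J(1)=1 gives A = \frac{1}{3}, B = - \frac{1}{3}.
So J(n) = - \frac{\left(-1\right)^{n}}{3} + \frac{2^{n}}{3}.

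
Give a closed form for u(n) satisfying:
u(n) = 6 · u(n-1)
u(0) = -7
Pure geometric recurrence with ratio 6.
By induction u(n) = u(0) · (6)^n = - 7 \cdot 6^{n}.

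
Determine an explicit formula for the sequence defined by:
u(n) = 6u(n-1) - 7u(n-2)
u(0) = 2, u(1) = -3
Characteristic equation: x² - 6x + 7 = 0.
Discriminant Δ = (6)² + 4·(-7) = 8.
Roots r₁,₂ = (6 ± √8)/2, so r₁ = \sqrt{2} + 3, r₂ = 3 - \sqrt{2}.
General solution: u(n) = A·r₁^n + B·r₂^n.
From the initial conditions, A + B = 2 and r₁A + r₂B = -3.
Since r₁ - r₂ = √8: A = (-3 - (2)r₂)/√8 = 1 - \frac{9 \sqrt{2}}{4}, and B = 2 - A = 1 + \frac{9 \sqrt{2}}{4}.
So u(n) = \left(1 - \frac{9 \sqrt{2}}{4}\right)\left(\sqrt{2} + 3\right)^n + \left(1 + \frac{9 \sqrt{2}}{4}\right)\left(3 - \sqrt{2}\right)^n.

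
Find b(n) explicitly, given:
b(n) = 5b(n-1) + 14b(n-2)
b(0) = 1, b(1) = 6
Characteristic equation: x² - 5x - 14 = 0, which factors as (x - (-2))(x - (7)) = 0.
Roots r₁ = -2, r₂ = 7 (distinct).
General solution: b(n) = A·(-2)^n + B·(7)^n.
From b(0) = 1: A + B = 1.
From b(1) = 6: -2A + 7B = 6.
Solving: A = \frac{1}{9}, B = \frac{8}{9}.
So b(n) = \frac{\left(-2\right)^{n}}{9} + \frac{8 \cdot 7^{n}}{9}.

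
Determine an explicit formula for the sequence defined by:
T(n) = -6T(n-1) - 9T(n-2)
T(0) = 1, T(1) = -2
Characteristic equation: x² + 6x + 9 = 0, which is (x - (-3))².
Repeated root r = -3.
General solution: T(n) = (A + Bn)·(-3)^n.
From T(0) = 1: A = 1.
From T(1) = -2: (A + B)·(-3) = -2 ⇒ B = - \frac{1}{3}.
So T(n) = \left(1 - \frac{n}{3}\right) \cdot (-3)^n.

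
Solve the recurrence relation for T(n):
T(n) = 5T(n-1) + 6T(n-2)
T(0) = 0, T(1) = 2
Characteristic equation: x² - 5x - 6 = 0, which factors as (x - (6))(x - (-1)) = 0.
Roots r₁ = 6, r₂ = -1 (distinct).
General solution: T(n) = A·(6)^n + B·(-1)^n.
From T(0) = 0: A + B = 0.
From T(1) = 2: 6A - B = 2.
Solving: A = \frac{2}{7}, B = - \frac{2}{7}.
So T(n) = - \frac{2 \left(-1\right)^{n}}{7} + \frac{2 \cdot 6^{n}}{7}.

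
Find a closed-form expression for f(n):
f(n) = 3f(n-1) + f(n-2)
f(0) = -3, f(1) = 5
Characteristic equation: x² - 3x - 1 = 0.
Discriminant Δ = (3)² + 4·(1) = 13.
Roots r₁,₂ = (3 ± √13)/2, so r₁ = \frac{3}{2} + \frac{\sqrt{13}}{2}, r₂ = \frac{3}{2} - \frac{\sqrt{13}}{2}.
General solution: f(n) = A·r₁^n + B·r₂^n.
From the initial conditions, A + B = -3 and r₁A + r₂B = 5.
Since r₁ - r₂ = √13: A = (5 - (-3)r₂)/√13 = - \frac{3}{2} + \frac{19 \sqrt{13}}{26}, and B = -3 - A = - \frac{19 \sqrt{13}}{26} - \frac{3}{2}.
So f(n) = \left(- \frac{3}{2} + \frac{19 \sqrt{13}}{26}\right)\left(\frac{3}{2} + \frac{\sqrt{13}}{2}\right)^n + \left(- \frac{19 \sqrt{13}}{26} - \frac{3}{2}\right)\left(\frac{3}{2} - \frac{\sqrt{13}}{2}\right)^n.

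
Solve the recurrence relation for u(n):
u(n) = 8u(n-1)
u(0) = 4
This is a homogeneous first-order recurrence with ratio 8.
By induction u(n) = u(0) · (8)^n = 4 \cdot 8^{n}.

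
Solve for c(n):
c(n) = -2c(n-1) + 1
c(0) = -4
First-order linear non-homogeneous.
Homogeneous solution: c_h(n) = A·(-2)^n.
Try constant particular solution c_p = K: K = -2K + 1 ⇒ K = \frac{1}{3}.
General: c(n) = A·(-2)^n + \frac{1}{3}.
Apply c(0) = -4: A + \frac{1}{3} = -4 ⇒ A = - \frac{13}{3}.
So c(n) = \frac{1}{3} - \frac{13 \left(-2\right)^{n}}{3}.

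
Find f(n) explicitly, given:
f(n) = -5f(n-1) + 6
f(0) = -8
First-order linear non-homogeneous.
Homogeneous solution: f_h(n) = A·(-5)^n.
Try constant particular solution f_p = K: K = -5K + 6 ⇒ K = 1.
General: f(n) = A·(-5)^n + 1.
Apply f(0) = -8: A + 1 = -8 ⇒ A = -9.
So f(n) = 1 - 9 \left(-5\right)^{n}.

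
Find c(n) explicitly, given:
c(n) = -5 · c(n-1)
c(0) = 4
Pure geometric recurrence with ratio -5.
By induction c(n) = c(0) · (-5)^n = 4 \left(-5\right)^{n}.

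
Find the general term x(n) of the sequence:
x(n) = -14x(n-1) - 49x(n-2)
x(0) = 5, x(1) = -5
Characteristic equation: x² + 14x + 49 = 0, which is (x - (-7))².
Repeated root r = -7.
General solution: x(n) = (A + Bn)·(-7)^n.
From x(0) = 5: A = 5.
From x(1) = -5: (A + B)·(-7) = -5 ⇒ B = - \frac{30}{7}.
So x(n) = \left(5 - \frac{30 n}{7}\right) \cdot (-7)^n.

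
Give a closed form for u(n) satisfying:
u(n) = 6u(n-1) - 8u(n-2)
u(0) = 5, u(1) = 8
Characteristic equation: x² - 6x + 8 = 0, which factors as (x - (4))(x - (2)) = 0.
Roots r₁ = 4, r₂ = 2 (distinct).
General solution: u(n) = A·(4)^n + B·(2)^n.
From u(0) = 5: A + B = 5.
From u(1) = 8: 4A + 2B = 8.
Solving: A = -1, B = 6.
So u(n) = 6 \cdot 2^{n} - 4^{n}.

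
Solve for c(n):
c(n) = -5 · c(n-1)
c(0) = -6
Pure geometric recurrence with ratio -5.
By induction c(n) = c(0) · (-5)^n = - 6 \left(-5\right)^{n}.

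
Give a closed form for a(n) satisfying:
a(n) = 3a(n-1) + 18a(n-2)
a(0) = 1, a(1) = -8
Characteristic equation: x² - 3x - 18 = 0, which factors as (x - (6))(x - (-3)) = 0.
Roots r₁ = 6, r₂ = -3 (distinct).
General solution: a(n) = A·(6)^n + B·(-3)^n.
From a(0) = 1: A + B = 1.
From a(1) = -8: 6A - 3B = -8.
Solving: A = - \frac{5}{9}, B = \frac{14}{9}.
So a(n) = \frac{14 \left(-3\right)^{n}}{9} - \frac{5 \cdot 6^{n}}{9}.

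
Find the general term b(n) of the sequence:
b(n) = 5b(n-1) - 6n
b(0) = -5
First-order linear with linear forcing.
Homogeneous solution: b_h(n) = A·(5)^n.
Try particular b_p(n) = pn + q. Substituting:
  pn + q = 5(p(n-1) + q) - 6n.
Matching the n-coefficient: p = 5p - 6 ⇒ p = \frac{3}{2}.
Matching constants: q = -5p + 5q ⇒ q = \frac{15}{8}.
General: b(n) = A·(5)^n + \frac{3 n}{2} + \frac{15}{8}.
Apply b(0) = -5: A + \frac{15}{8} = -5 ⇒ A = - \frac{55}{8}.
So b(n) = - \frac{55 \cdot 5^{n}}{8} + \frac{3 n}{2} + \frac{15}{8}.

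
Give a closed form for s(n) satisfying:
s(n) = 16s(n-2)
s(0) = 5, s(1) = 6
Characteristic equation: x² - 16 = 0, which factors as (x - (4))(x - (-4)) = 0.
Roots r₁ = 4, r₂ = -4 (distinct).
General solution: s(n) = A·(4)^n + B·(-4)^n.
From s(0) = 5: A + B = 5.
From s(1) = 6: 4A - 4B = 6.
Solving: A = \frac{13}{4}, B = \frac{7}{4}.
So s(n) = \frac{7 \left(-4\right)^{n}}{4} + \frac{13 \cdot 4^{n}}{4}.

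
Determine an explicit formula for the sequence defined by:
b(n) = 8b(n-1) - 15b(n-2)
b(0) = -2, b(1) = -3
Characteristic equation: x² - 8x + 15 = 0, which factors as (x - (3))(x - (5)) = 0.
Roots r₁ = 3, r₂ = 5 (distinct).
General solution: b(n) = A·(3)^n + B·(5)^n.
From b(0) = -2: A + B = -2.
From b(1) = -3: 3A + 5B = -3.
Solving: A = - \frac{7}{2}, B = \frac{3}{2}.
So b(n) = - \frac{7 \cdot 3^{n}}{2} + \frac{3 \cdot 5^{n}}{2}.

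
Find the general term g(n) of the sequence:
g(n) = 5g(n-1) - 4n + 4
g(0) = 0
First-order linear with linear forcing.
Homogeneous solution: g_h(n) = A·(5)^n.
Try particular g_p(n) = pn + q. Substituting:
  pn + q = 5(p(n-1) + q) - 4n + 4.
Matching the n-coefficient: p = 5p - 4 ⇒ p = 1.
Matching constants: q = -5p + 5q + 4 ⇒ q = \frac{1}{4}.
General: g(n) = A·(5)^n + n + \frac{1}{4}.
Apply g(0) = 0: A + \frac{1}{4} = 0 ⇒ A = - \frac{1}{4}.
So g(n) = - \frac{5^{n}}{4} + n + \frac{1}{4}.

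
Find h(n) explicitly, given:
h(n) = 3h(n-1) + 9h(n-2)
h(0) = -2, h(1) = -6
Characteristic equation: x² - 3x - 9 = 0.
Discriminant Δ = (3)² + 4·(9) = 45.
Roots r₁,₂ = (3 ± √45)/2, so r₁ = \frac{3}{2} + \frac{3 \sqrt{5}}{2}, r₂ = \frac{3}{2} - \frac{3 \sqrt{5}}{2}.
General solution: h(n) = A·r₁^n + B·r₂^n.
From the initial conditions, A + B = -2 and r₁A + r₂B = -6.
Since r₁ - r₂ = √45: A = (-6 - (-2)r₂)/√45 = -1 - \frac{\sqrt{5}}{5}, and B = -2 - A = -1 + \frac{\sqrt{5}}{5}.
So h(n) = \left(-1 - \frac{\sqrt{5}}{5}\right)\left(\frac{3}{2} + \frac{3 \sqrt{5}}{2}\right)^n + \left(-1 + \frac{\sqrt{5}}{5}\right)\left(\frac{3}{2} - \frac{3 \sqrt{5}}{2}\right)^n.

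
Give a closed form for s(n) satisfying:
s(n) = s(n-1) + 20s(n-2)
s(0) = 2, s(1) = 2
Characteristic equation: x² - x - 20 = 0, which factors as (x - (-4))(x - (5)) = 0.
Roots r₁ = -4, r₂ = 5 (distinct).
General solution: s(n) = A·(-4)^n + B·(5)^n.
From s(0) = 2: A + B = 2.
From s(1) = 2: -4A + 5B = 2.
Solving: A = \frac{8}{9}, B = \frac{10}{9}.
So s(n) = \frac{8 \left(-4\right)^{n}}{9} + \frac{10 \cdot 5^{n}}{9}.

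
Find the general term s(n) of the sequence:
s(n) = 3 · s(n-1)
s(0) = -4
Pure geometric recurrence with ratio 3.
By induction s(n) = s(0) · (3)^n = - 4 \cdot 3^{n}.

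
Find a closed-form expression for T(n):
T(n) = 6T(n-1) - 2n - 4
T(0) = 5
First-order linear with linear forcing.
Homogeneous solution: T_h(n) = A·(6)^n.
Try particular T_p(n) = pn + q. Substituting:
  pn + q = 6(p(n-1) + q) - 2n - 4.
Matching the n-coefficient: p = 6p - 2 ⇒ p = \frac{2}{5}.
Matching constants: q = -6p + 6q - 4 ⇒ q = \frac{32}{25}.
General: T(n) = A·(6)^n + \frac{2 n}{5} + \frac{32}{25}.
Apply T(0) = 5: A + \frac{32}{25} = 5 ⇒ A = \frac{93}{25}.
So T(n) = \frac{93 \cdot 6^{n}}{25} + \frac{2 n}{5} + \frac{32}{25}.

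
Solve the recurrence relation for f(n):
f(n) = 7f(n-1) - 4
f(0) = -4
First-order linear non-homogeneous.
Homogeneous solution: f_h(n) = A·(7)^n.
Try constant particular solution f_p = K: K = 7K - 4 ⇒ K = \frac{2}{3}.
General: f(n) = A·(7)^n + \frac{2}{3}.
Apply f(0) = -4: A + \frac{2}{3} = -4 ⇒ A = - \frac{14}{3}.
So f(n) = \frac{2}{3} - \frac{14 \cdot 7^{n}}{3}.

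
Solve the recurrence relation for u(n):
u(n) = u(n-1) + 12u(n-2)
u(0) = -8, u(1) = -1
Characteristic equation: x² - x - 12 = 0, which factors as (x - (4))(x - (-3)) = 0.
Roots r₁ = 4, r₂ = -3 (distinct).
General solution: u(n) = A·(4)^n + B·(-3)^n.
From u(0) = -8: A + B = -8.
From u(1) = -1: 4A - 3B = -1.
Solving: A = - \frac{25}{7}, B = - \frac{31}{7}.
So u(n) = - \frac{31 \left(-3\right)^{n}}{7} - \frac{25 \cdot 4^{n}}{7}.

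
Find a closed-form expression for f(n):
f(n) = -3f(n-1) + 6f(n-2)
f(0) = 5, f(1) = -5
Characteristic equation: x² + 3x - 6 = 0.
Discriminant Δ = (-3)² + 4·(6) = 33.
Roots r₁,₂ = (-3 ± √33)/2, so r₁ = - \frac{3}{2} + \frac{\sqrt{33}}{2}, r₂ = - \frac{\sqrt{33}}{2} - \frac{3}{2}.
General solution: f(n) = A·r₁^n + B·r₂^n.
From the initial conditions, A + B = 5 and r₁A + r₂B = -5.
Since r₁ - r₂ = √33: A = (-5 - (5)r₂)/√33 = \frac{5 \sqrt{33}}{66} + \frac{5}{2}, and B = 5 - A = \frac{5}{2} - \frac{5 \sqrt{33}}{66}.
So f(n) = \left(\frac{5 \sqrt{33}}{66} + \frac{5}{2}\right)\left(- \frac{3}{2} + \frac{\sqrt{33}}{2}\right)^n + \left(\frac{5}{2} - \frac{5 \sqrt{33}}{66}\right)\left(- \frac{\sqrt{33}}{2} - \frac{3}{2}\right)^n.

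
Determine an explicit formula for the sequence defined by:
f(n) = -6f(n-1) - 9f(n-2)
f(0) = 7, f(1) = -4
Characteristic equation: x² + 6x + 9 = 0, which is (x - (-3))².
Repeated root r = -3.
General solution: f(n) = (A + Bn)·(-3)^n.
From f(0) = 7: A = 7.
From f(1) = -4: (A + B)·(-3) = -4 ⇒ B = - \frac{17}{3}.
So f(n) = \left(7 - \frac{17 n}{3}\right) \cdot (-3)^n.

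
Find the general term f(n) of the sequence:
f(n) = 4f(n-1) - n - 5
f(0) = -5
First-order linear with linear forcing.
Homogeneous solution: f_h(n) = A·(4)^n.
Try particular f_p(n) = pn + q. Substituting:
  pn + q = 4(p(n-1) + q) - n - 5.
Matching the n-coefficient: p = 4p - 1 ⇒ p = \frac{1}{3}.
Matching constants: q = -4p + 4q - 5 ⇒ q = \frac{19}{9}.
General: f(n) = A·(4)^n + \frac{n}{3} + \frac{19}{9}.
Apply f(0) = -5: A + \frac{19}{9} = -5 ⇒ A = - \frac{64}{9}.
So f(n) = - \frac{64 \cdot 4^{n}}{9} + \frac{n}{3} + \frac{19}{9}.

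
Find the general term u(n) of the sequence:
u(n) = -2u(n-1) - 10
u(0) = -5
First-order linear non-homogeneous.
Homogeneous solution: u_h(n) = A·(-2)^n.
Try constant particular solution u_p = K: K = -2K - 10 ⇒ K = - \frac{10}{3}.
General: u(n) = A·(-2)^n - \frac{10}{3}.
Apply u(0) = -5: A - \frac{10}{3} = -5 ⇒ A = - \frac{5}{3}.
So u(n) = - \frac{5 \left(-2\right)^{n}}{3} - \frac{10}{3}.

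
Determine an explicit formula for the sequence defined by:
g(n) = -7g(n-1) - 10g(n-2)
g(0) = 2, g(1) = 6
Characteristic equation: x² + 7x + 10 = 0, which factors as (x - (-5))(x - (-2)) = 0.
Roots r₁ = -5, r₂ = -2 (distinct).
General solution: g(n) = A·(-5)^n + B·(-2)^n.
From g(0) = 2: A + B = 2.
From g(1) = 6: -5A - 2B = 6.
Solving: A = - \frac{10}{3}, B = \frac{16}{3}.
So g(n) = \frac{16 \left(-2\right)^{n}}{3} - \frac{10 \left(-5\right)^{n}}{3}.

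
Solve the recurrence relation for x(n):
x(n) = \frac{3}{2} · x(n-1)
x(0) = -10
Pure geometric recurrence with ratio \frac{3}{2}.
By induction x(n) = x(0) · (\frac{3}{2})^n = - 10 \left(\frac{3}{2}\right)^{n}.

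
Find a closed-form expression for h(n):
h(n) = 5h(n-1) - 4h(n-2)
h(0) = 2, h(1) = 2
Characteristic equation: x² - 5x + 4 = 0, which factors as (x - (4))(x - (1)) = 0.
Roots r₁ = 4, r₂ = 1 (distinct).
General solution: h(n) = A·(4)^n + B·(1)^n.
From h(0) = 2: A + B = 2.
From h(1) = 2: 4A + B = 2.
Solving: A = 0, B = 2.
So h(n) = 2.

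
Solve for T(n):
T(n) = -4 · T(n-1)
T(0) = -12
Pure geometric recurrence with ratio -4.
By induction T(n) = T(0) · (-4)^n = - 12 \left(-4\right)^{n}.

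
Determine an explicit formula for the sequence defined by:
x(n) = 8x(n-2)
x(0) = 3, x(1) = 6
Characteristic equation: x² - 8 = 0.
Discriminant Δ = (0)² + 4·(8) = 32.
Roots r₁,₂ = (0 ± √32)/2, so r₁ = 2 \sqrt{2}, r₂ = - 2 \sqrt{2}.
General solution: x(n) = A·r₁^n + B·r₂^n.
From the initial conditions, A + B = 3 and r₁A + r₂B = 6.
Since r₁ - r₂ = √32: A = (6 - (3)r₂)/√32 = \frac{3 \sqrt{2}}{4} + \frac{3}{2}, and B = 3 - A = \frac{3}{2} - \frac{3 \sqrt{2}}{4}.
So x(n) = \left(\frac{3 \sqrt{2}}{4} + \frac{3}{2}\right)\left(2 \sqrt{2}\right)^n + \left(\frac{3}{2} - \frac{3 \sqrt{2}}{4}\right)\left(- 2 \sqrt{2}\right)^n.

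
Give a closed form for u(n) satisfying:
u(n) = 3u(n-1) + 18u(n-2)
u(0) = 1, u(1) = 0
Characteristic equation: x² - 3x - 18 = 0, which factors as (x - (-3))(x - (6)) = 0.
Roots r₁ = -3, r₂ = 6 (distinct).
General solution: u(n) = A·(-3)^n + B·(6)^n.
From u(0) = 1: A + B = 1.
From u(1) = 0: -3A + 6B = 0.
Solving: A = \frac{2}{3}, B = \frac{1}{3}.
So u(n) = \frac{2 \left(-3\right)^{n}}{3} + \frac{6^{n}}{3}.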